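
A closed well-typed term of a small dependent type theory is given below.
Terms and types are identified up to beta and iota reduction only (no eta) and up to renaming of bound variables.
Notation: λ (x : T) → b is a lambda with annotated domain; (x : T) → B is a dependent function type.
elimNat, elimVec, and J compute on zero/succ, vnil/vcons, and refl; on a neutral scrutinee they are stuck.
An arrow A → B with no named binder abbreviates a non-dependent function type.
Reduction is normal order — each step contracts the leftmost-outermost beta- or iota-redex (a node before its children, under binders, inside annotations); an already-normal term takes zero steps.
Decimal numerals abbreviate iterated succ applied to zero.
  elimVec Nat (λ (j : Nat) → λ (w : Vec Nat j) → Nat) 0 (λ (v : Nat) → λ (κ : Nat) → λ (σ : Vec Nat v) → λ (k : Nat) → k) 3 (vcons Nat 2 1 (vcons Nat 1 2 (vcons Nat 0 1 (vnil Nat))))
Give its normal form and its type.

resulting normal form:
  0
the term's type:
  Nat


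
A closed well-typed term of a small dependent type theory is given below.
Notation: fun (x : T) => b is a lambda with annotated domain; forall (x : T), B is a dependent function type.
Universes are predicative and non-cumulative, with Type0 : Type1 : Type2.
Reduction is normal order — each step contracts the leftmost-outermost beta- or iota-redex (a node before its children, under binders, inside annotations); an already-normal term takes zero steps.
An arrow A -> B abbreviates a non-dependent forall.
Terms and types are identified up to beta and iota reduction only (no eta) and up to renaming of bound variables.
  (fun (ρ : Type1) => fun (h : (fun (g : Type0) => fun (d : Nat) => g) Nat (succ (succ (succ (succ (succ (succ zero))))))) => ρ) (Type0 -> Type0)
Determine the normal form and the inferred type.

reduced normal form:
  fun (ρ : Nat) => Type0 -> Type0
inferred type:
  Nat -> Type1


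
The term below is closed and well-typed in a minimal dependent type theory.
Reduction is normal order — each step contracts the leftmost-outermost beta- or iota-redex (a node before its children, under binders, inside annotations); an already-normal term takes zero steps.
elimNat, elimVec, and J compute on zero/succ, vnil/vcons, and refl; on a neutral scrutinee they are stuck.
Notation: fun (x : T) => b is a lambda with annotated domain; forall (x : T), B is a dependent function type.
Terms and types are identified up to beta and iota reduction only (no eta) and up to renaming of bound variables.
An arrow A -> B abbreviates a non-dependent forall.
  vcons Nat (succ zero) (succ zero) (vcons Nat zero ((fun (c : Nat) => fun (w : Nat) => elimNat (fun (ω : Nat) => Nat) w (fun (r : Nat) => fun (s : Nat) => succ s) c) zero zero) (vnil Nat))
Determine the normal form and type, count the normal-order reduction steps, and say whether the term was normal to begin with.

resulting normal form:
  vcons Nat (succ zero) (succ zero) (vcons Nat zero zero (vnil Nat))
the term's type:
  Vec Nat (succ (succ zero))
reduction steps (normal order): 3
already normal: no
first redex: a beta-redex


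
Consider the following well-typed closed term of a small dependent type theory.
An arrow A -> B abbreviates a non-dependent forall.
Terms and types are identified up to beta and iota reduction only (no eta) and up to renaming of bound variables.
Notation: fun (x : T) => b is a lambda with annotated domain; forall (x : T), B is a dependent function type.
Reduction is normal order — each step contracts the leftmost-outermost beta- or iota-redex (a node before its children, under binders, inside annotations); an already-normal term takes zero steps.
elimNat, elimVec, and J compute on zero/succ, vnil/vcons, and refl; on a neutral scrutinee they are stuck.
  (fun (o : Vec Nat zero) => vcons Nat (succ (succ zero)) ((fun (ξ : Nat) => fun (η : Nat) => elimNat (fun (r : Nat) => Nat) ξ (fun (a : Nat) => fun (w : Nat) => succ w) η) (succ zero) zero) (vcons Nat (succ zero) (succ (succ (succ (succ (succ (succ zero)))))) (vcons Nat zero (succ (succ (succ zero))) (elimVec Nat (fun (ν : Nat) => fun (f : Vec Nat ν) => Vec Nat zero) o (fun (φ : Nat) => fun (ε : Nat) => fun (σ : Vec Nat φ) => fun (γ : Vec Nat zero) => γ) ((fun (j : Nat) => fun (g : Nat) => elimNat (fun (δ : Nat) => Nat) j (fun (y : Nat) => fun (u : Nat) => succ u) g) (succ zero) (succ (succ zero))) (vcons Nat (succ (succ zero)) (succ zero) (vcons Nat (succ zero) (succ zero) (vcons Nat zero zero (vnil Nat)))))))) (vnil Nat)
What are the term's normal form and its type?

normal form:
  vcons Nat (succ (succ zero)) (succ zero) (vcons Nat (succ zero) (succ (succ (succ (succ (succ (succ zero)))))) (vcons Nat zero (succ (succ (succ zero))) (vnil Nat)))
type:
  Vec Nat (succ (succ (succ zero)))
observation: normalization takes exactly 20 steps under the normal-order strategy.


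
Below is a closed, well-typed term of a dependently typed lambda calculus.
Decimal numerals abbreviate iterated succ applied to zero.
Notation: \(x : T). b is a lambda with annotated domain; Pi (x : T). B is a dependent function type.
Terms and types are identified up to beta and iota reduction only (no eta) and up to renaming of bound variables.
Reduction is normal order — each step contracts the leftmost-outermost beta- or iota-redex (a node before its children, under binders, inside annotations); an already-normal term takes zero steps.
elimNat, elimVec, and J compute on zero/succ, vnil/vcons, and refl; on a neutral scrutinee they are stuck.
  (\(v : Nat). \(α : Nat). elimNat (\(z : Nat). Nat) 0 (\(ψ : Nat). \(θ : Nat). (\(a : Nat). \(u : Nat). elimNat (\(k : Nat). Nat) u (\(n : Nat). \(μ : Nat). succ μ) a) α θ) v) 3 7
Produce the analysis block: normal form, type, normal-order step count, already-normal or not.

reduced normal form:
  21
inferred type:
  Nat
steps to reach normal form (normal order): 84
started in normal form: no
first redex: a beta-redex


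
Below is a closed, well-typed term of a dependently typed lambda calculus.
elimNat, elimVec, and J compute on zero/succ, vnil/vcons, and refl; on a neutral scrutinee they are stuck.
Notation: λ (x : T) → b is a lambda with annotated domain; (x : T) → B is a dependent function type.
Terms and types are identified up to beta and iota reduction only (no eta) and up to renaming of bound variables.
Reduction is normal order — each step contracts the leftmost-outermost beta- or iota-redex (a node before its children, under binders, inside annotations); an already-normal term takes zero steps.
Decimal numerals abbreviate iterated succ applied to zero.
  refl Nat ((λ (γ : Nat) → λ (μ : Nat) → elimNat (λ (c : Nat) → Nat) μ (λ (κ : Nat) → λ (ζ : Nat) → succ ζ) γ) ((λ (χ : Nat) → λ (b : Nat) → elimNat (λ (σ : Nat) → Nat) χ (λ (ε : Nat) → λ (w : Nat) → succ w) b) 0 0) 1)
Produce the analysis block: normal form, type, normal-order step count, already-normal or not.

reduced normal form:
  refl Nat 1
the term's type:
  Eq Nat 1 1
steps to reach normal form (normal order): 6
already normal: no
first contracted redex: a beta-redex


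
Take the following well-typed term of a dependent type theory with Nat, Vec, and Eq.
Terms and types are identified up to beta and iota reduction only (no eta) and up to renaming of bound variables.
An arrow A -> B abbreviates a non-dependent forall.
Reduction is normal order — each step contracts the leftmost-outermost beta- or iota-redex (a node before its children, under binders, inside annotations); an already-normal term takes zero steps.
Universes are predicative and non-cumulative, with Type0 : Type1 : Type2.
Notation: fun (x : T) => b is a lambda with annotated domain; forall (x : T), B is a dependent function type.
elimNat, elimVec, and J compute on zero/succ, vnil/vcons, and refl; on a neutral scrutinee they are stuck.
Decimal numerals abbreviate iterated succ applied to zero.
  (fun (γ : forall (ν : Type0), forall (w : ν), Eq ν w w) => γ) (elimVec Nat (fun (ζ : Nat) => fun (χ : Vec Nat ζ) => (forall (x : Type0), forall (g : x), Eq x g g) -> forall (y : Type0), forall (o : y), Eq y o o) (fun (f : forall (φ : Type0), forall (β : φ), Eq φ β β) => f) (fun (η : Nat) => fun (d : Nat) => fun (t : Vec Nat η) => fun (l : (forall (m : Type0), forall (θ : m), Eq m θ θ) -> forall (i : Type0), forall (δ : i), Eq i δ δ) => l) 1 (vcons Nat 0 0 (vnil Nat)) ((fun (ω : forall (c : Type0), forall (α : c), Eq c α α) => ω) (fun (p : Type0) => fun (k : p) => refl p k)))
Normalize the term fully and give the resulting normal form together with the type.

resulting normal form:
  fun (γ : Type0) => fun (ν : γ) => refl γ ν
the term's type:
  forall (γ : Type0), forall (ν : γ), Eq γ ν ν


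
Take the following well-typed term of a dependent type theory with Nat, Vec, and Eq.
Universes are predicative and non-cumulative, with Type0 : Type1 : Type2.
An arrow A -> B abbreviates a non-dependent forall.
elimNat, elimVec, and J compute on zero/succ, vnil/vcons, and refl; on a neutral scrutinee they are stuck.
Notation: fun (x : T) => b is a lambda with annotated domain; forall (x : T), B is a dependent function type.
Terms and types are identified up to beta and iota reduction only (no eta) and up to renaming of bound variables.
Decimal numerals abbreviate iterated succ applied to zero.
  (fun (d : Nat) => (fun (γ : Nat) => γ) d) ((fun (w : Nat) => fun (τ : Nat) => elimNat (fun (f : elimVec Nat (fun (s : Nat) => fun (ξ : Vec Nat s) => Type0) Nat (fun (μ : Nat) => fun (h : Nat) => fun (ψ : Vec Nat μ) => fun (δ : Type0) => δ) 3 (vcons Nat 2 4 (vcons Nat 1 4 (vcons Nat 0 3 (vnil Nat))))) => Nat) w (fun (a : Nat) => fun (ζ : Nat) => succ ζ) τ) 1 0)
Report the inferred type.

inferred type:
  Nat


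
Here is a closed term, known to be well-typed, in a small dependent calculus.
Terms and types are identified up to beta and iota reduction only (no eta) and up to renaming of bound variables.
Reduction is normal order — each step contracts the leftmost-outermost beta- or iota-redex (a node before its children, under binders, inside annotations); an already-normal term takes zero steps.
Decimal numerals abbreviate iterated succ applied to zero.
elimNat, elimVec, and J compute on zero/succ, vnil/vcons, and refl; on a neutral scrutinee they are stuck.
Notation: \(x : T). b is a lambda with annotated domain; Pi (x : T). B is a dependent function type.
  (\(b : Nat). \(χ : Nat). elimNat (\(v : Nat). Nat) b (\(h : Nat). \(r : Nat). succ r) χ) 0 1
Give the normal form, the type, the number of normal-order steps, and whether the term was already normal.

normal form:
  1
type:
  Nat
reduction steps (normal order): 6
started in normal form: no
first contracted redex: a beta-redex


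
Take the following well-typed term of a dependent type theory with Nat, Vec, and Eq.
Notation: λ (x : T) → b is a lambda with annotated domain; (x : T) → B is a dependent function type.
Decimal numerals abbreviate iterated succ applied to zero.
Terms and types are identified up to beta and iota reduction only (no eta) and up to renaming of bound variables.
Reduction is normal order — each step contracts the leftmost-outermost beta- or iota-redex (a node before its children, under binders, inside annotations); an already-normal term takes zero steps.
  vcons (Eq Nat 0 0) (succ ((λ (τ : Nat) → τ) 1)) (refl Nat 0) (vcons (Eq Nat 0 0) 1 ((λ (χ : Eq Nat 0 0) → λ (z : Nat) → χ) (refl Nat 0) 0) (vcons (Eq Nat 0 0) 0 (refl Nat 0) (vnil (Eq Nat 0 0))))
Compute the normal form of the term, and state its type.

reduced normal form:
  vcons (Eq Nat 0 0) 2 (refl Nat 0) (vcons (Eq Nat 0 0) 1 (refl Nat 0) (vcons (Eq Nat 0 0) 0 (refl Nat 0) (vnil (Eq Nat 0 0))))
the term's type:
  Vec (Eq Nat 0 0) 3
observation: the term reaches its normal form after 3 normal-order steps.


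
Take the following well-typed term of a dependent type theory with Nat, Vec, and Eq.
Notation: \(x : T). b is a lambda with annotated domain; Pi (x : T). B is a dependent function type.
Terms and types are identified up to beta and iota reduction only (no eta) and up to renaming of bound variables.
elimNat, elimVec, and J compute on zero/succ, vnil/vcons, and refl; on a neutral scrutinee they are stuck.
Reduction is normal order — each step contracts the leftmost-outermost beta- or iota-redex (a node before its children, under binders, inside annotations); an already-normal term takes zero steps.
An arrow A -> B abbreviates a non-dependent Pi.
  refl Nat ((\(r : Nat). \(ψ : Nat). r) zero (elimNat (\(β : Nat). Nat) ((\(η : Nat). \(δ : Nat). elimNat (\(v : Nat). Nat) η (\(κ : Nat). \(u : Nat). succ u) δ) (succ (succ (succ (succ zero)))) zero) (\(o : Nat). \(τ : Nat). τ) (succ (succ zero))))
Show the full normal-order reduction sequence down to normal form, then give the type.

reduction (normal order):
  refl Nat ((\(r : Nat). \(ψ : Nat). r) zero (elimNat (\(β : Nat). Nat) ((\(η : Nat). \(δ : Nat). elimNat (\(v : Nat). Nat) η (\(κ : Nat). \(u : Nat). succ u) δ) (succ (succ (succ (succ zero)))) zero) (\(o : Nat). \(τ : Nat). τ) (succ (succ zero))))
  ~> refl Nat ((\(r : Nat). zero) (elimNat (\(ψ : Nat). Nat) ((\(β : Nat). \(η : Nat). elimNat (\(δ : Nat). Nat) β (\(v : Nat). \(κ : Nat). succ κ) η) (succ (succ (succ (succ zero)))) zero) (\(u : Nat). \(o : Nat). o) (succ (succ zero))))
  ~> refl Nat zero
the term's type:
  Eq Nat zero zero


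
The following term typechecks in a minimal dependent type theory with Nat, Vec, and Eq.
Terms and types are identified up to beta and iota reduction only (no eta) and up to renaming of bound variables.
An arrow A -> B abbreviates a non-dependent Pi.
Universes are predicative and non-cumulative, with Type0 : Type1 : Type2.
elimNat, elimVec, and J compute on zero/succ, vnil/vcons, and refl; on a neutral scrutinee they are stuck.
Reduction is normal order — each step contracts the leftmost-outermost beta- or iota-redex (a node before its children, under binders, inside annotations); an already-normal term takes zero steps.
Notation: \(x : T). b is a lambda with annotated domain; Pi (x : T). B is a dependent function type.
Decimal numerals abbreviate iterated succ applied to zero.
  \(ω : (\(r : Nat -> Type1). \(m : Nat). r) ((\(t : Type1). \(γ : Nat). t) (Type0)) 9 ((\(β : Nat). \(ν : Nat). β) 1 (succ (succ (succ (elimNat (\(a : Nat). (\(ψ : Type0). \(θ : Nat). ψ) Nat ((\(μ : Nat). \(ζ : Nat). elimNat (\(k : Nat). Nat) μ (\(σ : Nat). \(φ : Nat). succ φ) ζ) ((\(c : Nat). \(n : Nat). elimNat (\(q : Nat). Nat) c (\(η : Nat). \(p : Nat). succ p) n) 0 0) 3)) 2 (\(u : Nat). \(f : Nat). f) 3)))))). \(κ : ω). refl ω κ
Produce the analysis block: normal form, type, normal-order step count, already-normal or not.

reduced normal form:
  \(ω : Type0). \(r : ω). refl ω r
type:
  Pi (ω : Type0). Pi (r : ω). Eq ω r r
steps to reach normal form (normal order): 4
already normal: no
first redex: a beta-redex


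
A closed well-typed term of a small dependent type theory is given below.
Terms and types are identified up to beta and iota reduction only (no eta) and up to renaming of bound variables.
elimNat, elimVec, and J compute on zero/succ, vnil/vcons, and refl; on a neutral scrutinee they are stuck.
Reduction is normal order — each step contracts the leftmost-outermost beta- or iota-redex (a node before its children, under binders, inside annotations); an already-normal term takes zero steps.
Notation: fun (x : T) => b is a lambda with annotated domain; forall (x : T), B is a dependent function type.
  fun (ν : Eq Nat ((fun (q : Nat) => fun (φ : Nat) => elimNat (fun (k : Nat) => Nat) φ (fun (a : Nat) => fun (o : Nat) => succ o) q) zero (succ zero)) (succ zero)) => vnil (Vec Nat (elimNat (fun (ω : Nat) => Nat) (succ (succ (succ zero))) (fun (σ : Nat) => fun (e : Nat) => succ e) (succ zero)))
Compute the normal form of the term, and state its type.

normal form:
  fun (ν : Eq Nat (succ zero) (succ zero)) => vnil (Vec Nat (succ (succ (succ (succ zero)))))
inferred type:
  forall (ν : Eq Nat (succ zero) (succ zero)), Vec (Vec Nat (succ (succ (succ (succ zero))))) zero
observation: reduction starts at a beta-redex, and 7 normal-order steps reach the normal form.


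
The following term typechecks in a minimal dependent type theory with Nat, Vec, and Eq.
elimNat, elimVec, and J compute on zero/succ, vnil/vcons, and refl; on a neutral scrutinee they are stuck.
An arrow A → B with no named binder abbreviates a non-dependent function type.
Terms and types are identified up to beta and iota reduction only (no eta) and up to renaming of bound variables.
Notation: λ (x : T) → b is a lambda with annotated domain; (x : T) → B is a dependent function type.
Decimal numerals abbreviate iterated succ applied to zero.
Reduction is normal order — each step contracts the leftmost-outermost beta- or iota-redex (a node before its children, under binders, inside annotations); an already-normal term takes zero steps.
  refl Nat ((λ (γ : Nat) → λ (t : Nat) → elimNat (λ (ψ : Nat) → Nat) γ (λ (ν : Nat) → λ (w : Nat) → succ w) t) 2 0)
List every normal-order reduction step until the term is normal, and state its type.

normal-order reduction:
  refl Nat ((λ (γ : Nat) → λ (t : Nat) → elimNat (λ (ψ : Nat) → Nat) γ (λ (ν : Nat) → λ (w : Nat) → succ w) t) 2 0)
  ~> refl Nat ((λ (γ : Nat) → elimNat (λ (t : Nat) → Nat) 2 (λ (ψ : Nat) → λ (ν : Nat) → succ ν) γ) 0)
  ~> refl Nat (elimNat (λ (γ : Nat) → Nat) 2 (λ (t : Nat) → λ (ψ : Nat) → succ ψ) 0)
  ~> refl Nat 2
the term's type:
  Eq Nat 2 2


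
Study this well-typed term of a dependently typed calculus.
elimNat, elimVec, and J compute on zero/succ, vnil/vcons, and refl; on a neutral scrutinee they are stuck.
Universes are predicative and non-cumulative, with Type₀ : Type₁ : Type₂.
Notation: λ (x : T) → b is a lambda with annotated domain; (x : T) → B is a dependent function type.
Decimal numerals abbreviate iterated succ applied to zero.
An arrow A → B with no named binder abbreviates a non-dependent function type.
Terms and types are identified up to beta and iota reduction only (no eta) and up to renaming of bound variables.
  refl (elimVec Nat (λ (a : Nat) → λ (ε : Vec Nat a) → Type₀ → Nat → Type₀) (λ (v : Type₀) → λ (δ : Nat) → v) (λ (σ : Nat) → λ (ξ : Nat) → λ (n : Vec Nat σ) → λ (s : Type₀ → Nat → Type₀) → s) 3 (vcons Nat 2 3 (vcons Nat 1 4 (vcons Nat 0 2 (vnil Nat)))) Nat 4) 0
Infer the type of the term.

inferred type:
  Eq Nat 0 0


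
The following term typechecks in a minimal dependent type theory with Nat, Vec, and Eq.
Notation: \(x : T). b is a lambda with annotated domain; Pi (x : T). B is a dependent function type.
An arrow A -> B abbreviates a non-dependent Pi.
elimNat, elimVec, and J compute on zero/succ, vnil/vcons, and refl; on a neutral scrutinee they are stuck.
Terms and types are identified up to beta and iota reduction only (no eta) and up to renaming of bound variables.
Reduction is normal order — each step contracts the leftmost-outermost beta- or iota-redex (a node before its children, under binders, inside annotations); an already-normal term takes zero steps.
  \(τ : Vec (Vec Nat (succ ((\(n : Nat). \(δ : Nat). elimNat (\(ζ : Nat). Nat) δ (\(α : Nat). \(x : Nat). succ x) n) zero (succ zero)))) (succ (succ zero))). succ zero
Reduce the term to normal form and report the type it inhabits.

reduced normal form:
  \(τ : Vec (Vec Nat (succ (succ zero))) (succ (succ zero))). succ zero
the term's type:
  Vec (Vec Nat (succ (succ zero))) (succ (succ zero)) -> Nat
observation: 3 normal-order steps separate the term from its normal form.


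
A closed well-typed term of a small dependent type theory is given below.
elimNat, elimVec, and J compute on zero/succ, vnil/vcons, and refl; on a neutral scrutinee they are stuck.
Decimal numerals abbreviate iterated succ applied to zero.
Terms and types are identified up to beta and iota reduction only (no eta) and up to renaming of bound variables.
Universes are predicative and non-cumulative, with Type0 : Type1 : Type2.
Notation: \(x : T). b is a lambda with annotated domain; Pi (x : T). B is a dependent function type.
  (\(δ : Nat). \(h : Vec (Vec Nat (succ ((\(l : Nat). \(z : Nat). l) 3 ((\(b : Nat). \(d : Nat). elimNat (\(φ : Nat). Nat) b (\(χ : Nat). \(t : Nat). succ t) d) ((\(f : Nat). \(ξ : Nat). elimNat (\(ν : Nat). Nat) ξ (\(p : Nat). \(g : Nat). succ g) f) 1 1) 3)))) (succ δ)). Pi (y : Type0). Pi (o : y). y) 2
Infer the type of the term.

inferred type:
  Pi (δ : Vec (Vec Nat 4) 3). Type1


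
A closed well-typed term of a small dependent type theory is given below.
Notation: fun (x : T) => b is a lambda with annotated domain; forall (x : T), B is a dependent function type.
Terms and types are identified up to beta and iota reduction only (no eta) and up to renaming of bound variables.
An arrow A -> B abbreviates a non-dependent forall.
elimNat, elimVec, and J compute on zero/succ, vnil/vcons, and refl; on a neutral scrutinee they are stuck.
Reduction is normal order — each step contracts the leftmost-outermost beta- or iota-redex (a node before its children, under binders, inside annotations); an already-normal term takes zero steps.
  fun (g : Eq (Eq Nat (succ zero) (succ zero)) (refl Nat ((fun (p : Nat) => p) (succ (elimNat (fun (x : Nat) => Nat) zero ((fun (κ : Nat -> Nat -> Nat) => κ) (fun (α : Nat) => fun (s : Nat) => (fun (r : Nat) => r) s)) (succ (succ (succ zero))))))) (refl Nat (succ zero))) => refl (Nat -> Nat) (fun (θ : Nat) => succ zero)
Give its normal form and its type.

normal form:
  fun (g : Eq (Eq Nat (succ zero) (succ zero)) (refl Nat (succ zero)) (refl Nat (succ zero))) => refl (Nat -> Nat) (fun (p : Nat) => succ zero)
inferred type:
  Eq (Eq Nat (succ zero) (succ zero)) (refl Nat (succ zero)) (refl Nat (succ zero)) -> Eq (Nat -> Nat) (fun (g : Nat) => succ zero) (fun (p : Nat) => succ zero)
observation: contracting a beta-redex first, the term normalizes in 17 steps.


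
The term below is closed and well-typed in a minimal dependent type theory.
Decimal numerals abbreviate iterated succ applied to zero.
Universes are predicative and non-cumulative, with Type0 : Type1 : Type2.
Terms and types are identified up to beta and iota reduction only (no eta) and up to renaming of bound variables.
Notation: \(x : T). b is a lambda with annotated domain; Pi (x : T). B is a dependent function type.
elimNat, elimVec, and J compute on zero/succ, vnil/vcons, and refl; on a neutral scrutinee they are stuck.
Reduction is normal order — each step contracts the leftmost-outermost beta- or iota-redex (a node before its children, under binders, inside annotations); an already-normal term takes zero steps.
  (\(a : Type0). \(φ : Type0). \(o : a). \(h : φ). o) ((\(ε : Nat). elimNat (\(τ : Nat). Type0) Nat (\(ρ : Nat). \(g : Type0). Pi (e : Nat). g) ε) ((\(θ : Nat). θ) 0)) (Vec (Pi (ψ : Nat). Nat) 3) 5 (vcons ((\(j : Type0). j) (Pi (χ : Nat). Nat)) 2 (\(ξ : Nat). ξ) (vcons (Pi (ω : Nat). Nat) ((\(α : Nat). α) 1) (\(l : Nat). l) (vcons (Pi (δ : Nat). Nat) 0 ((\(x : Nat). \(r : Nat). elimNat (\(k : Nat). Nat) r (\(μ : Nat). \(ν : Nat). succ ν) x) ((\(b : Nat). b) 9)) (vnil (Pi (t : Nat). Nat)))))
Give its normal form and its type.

resulting normal form:
  5
inferred type:
  Nat
observation: reduction starts at a beta-redex, and 4 normal-order steps reach the normal form.


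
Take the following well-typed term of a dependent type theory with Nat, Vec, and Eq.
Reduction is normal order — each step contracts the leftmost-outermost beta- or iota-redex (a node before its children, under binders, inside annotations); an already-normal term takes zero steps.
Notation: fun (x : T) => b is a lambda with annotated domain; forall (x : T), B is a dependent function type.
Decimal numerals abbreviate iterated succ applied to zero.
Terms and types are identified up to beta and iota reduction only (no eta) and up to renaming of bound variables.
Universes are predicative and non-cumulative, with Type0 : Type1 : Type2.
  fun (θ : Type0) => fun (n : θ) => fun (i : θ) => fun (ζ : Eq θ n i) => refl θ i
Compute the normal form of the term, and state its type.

resulting normal form:
  fun (θ : Type0) => fun (n : θ) => fun (i : θ) => fun (ζ : Eq θ n i) => refl θ i
inferred type:
  forall (θ : Type0), forall (n : θ), forall (i : θ), forall (ζ : Eq θ n i), Eq θ i i
observation: no redex remains anywhere in the term; it is its own normal form.


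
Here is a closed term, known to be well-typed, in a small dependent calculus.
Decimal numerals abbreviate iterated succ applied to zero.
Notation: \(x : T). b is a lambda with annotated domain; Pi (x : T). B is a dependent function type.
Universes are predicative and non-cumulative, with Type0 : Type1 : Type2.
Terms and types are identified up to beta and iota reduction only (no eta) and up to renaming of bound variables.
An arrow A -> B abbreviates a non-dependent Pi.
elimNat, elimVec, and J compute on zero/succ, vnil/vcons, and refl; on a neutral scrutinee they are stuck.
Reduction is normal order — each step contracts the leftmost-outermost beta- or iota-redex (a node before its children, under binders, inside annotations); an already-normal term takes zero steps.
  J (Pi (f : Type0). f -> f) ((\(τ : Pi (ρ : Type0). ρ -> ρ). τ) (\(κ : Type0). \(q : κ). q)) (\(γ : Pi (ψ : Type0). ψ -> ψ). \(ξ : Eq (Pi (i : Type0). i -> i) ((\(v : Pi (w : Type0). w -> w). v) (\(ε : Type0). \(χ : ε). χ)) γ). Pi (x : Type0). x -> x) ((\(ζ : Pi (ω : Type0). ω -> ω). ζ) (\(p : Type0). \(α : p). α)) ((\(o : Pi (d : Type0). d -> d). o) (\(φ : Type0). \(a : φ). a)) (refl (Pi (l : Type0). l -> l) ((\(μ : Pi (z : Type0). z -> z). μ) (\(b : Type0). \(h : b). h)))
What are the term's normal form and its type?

normal form:
  \(f : Type0). \(τ : f). τ
the term's type:
  Pi (f : Type0). f -> f
observation: the first redex contracted is a J iota-redex; the normal form is reached in 2 normal-order steps.


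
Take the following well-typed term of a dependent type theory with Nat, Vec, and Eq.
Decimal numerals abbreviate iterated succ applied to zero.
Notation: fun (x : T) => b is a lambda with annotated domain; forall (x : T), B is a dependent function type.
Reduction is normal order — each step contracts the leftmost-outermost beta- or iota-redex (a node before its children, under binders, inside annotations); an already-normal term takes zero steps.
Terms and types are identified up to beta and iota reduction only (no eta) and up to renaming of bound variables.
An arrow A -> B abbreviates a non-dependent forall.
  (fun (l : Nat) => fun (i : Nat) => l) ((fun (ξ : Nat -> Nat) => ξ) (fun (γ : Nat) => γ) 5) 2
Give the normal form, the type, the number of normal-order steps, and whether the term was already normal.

reduced normal form:
  5
type:
  Nat
steps to reach normal form (normal order): 4
started in normal form: no
first redex: a beta-redex


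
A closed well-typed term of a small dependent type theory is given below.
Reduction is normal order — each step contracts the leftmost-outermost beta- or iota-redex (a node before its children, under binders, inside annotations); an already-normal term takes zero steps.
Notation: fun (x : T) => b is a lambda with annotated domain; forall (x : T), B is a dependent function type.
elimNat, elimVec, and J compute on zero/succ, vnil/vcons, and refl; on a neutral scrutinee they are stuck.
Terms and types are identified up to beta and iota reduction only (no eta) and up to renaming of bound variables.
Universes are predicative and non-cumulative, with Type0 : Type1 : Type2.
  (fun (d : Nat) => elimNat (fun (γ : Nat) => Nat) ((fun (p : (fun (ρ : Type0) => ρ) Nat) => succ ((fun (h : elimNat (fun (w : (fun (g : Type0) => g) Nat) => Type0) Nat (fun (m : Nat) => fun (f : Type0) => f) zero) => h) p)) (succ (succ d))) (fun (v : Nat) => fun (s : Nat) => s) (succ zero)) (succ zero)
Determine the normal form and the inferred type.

resulting normal form:
  succ (succ (succ (succ zero)))
inferred type:
  Nat


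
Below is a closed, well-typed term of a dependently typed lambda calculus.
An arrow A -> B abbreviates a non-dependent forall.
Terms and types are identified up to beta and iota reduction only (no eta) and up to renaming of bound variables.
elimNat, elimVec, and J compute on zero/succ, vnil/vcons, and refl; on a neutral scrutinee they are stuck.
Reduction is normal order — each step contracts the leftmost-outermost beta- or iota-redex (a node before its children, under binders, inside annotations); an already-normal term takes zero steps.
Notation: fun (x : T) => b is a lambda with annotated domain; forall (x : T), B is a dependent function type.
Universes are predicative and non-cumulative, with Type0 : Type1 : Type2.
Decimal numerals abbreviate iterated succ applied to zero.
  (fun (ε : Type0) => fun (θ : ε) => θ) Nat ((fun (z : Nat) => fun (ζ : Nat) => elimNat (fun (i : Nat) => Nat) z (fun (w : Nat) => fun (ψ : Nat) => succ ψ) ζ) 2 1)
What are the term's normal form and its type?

normal form:
  3
the term's type:
  Nat
observation: the leftmost-outermost redex is a beta-redex, and normalization takes 8 steps.


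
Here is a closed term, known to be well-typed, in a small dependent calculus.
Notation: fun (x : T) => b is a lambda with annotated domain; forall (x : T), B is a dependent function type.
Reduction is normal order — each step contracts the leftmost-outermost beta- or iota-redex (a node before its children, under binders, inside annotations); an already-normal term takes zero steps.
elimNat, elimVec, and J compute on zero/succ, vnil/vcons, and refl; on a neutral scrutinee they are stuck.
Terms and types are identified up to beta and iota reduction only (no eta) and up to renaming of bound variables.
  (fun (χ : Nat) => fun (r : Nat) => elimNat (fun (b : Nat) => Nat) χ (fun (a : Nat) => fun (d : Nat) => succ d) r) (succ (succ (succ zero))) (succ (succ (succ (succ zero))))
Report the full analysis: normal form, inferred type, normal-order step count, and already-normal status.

reduced normal form:
  succ (succ (succ (succ (succ (succ (succ zero))))))
the term's type:
  Nat
steps to reach normal form (normal order): 15
term was already normal: no
first contracted redex: a beta-redex


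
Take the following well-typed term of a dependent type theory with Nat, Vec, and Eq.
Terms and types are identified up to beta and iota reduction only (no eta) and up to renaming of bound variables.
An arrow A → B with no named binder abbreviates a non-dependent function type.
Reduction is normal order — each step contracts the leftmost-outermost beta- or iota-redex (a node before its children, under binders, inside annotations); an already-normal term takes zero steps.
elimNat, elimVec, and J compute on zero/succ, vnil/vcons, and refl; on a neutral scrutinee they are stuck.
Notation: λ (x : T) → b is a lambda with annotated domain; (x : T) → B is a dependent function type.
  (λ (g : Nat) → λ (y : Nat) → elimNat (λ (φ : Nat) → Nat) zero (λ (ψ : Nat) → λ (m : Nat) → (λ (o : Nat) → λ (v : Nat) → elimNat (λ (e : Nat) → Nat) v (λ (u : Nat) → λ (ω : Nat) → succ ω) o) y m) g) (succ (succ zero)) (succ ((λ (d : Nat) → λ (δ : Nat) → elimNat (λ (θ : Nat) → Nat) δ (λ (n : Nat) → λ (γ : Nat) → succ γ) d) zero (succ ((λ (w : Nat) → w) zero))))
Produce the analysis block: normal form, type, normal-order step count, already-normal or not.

resulting normal form:
  succ (succ (succ (succ zero)))
inferred type:
  Nat
normal-order step count: 35
term was already normal: no
first contracted redex: a beta-redex


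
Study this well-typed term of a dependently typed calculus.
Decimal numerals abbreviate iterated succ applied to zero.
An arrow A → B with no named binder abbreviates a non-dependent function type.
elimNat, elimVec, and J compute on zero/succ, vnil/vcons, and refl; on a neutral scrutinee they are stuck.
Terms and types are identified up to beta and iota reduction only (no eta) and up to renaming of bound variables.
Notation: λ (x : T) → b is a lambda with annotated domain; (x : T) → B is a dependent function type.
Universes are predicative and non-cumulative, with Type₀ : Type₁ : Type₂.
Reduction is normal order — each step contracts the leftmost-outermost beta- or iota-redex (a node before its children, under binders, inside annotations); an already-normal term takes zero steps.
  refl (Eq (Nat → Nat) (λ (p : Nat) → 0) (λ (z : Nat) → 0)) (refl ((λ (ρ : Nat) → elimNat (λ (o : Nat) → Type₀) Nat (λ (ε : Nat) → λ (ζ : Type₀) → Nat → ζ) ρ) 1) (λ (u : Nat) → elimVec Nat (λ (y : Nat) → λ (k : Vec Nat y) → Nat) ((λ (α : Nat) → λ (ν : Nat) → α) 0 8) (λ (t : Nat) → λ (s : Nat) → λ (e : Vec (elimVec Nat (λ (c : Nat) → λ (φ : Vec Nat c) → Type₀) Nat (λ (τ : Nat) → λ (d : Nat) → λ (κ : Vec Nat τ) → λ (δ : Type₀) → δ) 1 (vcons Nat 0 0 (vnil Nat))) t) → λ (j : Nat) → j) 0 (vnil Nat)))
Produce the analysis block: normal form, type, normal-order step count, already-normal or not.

reduced normal form:
  refl (Eq (Nat → Nat) (λ (p : Nat) → 0) (λ (z : Nat) → 0)) (refl (Nat → Nat) (λ (ρ : Nat) → 0))
the term's type:
  Eq (Eq (Nat → Nat) (λ (p : Nat) → 0) (λ (z : Nat) → 0)) (refl (Nat → Nat) (λ (ρ : Nat) → 0)) (refl (Nat → Nat) (λ (o : Nat) → 0))
reduction steps (normal order): 8
started in normal form: no
first contracted redex: a beta-redex


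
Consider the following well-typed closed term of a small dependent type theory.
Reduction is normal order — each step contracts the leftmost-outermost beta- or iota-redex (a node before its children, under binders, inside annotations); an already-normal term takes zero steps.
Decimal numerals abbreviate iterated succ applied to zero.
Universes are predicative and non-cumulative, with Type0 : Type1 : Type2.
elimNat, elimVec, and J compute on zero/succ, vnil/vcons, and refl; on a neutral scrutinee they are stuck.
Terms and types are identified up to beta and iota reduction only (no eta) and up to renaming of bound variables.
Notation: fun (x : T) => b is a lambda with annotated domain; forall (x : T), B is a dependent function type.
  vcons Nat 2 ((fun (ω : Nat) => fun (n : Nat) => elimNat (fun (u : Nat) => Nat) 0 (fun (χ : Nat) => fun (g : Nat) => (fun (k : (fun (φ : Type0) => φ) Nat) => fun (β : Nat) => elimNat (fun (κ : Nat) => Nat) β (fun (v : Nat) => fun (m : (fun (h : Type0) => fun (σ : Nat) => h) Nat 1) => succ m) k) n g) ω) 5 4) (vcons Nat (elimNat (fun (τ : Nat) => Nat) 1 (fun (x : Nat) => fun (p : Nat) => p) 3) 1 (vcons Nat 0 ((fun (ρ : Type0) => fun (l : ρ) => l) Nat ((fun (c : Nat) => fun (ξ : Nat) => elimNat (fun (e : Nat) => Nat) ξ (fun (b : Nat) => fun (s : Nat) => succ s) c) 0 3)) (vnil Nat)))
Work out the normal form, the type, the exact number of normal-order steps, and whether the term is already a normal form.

normal form:
  vcons Nat 2 20 (vcons Nat 1 1 (vcons Nat 0 3 (vnil Nat)))
inferred type:
  Vec Nat 3
reduction steps (normal order): 108
already normal: no
first contracted redex: a beta-redex


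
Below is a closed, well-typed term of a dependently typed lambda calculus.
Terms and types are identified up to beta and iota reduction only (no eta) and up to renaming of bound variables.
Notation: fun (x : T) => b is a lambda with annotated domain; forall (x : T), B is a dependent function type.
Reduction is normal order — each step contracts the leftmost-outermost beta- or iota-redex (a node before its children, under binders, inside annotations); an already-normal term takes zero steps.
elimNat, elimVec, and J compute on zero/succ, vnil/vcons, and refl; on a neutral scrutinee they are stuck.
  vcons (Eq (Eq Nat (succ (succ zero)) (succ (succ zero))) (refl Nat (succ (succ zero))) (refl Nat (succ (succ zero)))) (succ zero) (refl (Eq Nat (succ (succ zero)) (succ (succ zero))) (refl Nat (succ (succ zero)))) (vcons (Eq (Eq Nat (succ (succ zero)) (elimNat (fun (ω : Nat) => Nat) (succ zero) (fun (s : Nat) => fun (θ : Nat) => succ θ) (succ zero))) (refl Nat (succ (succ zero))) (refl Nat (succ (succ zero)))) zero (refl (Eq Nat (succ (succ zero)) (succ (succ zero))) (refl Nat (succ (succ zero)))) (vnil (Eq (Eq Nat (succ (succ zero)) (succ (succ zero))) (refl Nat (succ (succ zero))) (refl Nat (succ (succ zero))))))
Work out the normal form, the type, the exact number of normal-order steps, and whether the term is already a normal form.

resulting normal form:
  vcons (Eq (Eq Nat (succ (succ zero)) (succ (succ zero))) (refl Nat (succ (succ zero))) (refl Nat (succ (succ zero)))) (succ zero) (refl (Eq Nat (succ (succ zero)) (succ (succ zero))) (refl Nat (succ (succ zero)))) (vcons (Eq (Eq Nat (succ (succ zero)) (succ (succ zero))) (refl Nat (succ (succ zero))) (refl Nat (succ (succ zero)))) zero (refl (Eq Nat (succ (succ zero)) (succ (succ zero))) (refl Nat (succ (succ zero)))) (vnil (Eq (Eq Nat (succ (succ zero)) (succ (succ zero))) (refl Nat (succ (succ zero))) (refl Nat (succ (succ zero))))))
the term's type:
  Vec (Eq (Eq Nat (succ (succ zero)) (succ (succ zero))) (refl Nat (succ (succ zero))) (refl Nat (succ (succ zero)))) (succ (succ zero))
reduction steps (normal order): 4
started in normal form: no
first contracted redex: an elimNat iota-redex


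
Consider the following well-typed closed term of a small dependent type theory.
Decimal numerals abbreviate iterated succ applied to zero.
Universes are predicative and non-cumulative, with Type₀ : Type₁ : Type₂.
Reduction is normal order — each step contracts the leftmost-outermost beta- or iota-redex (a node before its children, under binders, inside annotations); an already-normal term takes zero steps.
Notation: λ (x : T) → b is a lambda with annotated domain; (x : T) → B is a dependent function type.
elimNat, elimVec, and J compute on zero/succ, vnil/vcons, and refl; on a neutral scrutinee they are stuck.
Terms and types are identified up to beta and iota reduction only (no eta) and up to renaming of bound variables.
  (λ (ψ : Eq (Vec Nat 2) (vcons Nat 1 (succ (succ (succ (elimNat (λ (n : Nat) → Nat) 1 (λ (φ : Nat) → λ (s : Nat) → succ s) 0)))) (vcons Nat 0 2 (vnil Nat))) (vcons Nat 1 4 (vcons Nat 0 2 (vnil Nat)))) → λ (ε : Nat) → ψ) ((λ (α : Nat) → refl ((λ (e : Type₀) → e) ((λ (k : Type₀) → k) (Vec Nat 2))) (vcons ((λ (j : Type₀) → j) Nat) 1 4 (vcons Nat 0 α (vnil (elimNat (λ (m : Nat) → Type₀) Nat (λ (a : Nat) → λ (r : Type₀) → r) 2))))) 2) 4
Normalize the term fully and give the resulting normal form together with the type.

reduced normal form:
  refl (Vec Nat 2) (vcons Nat 1 4 (vcons Nat 0 2 (vnil Nat)))
type:
  Eq (Vec Nat 2) (vcons Nat 1 4 (vcons Nat 0 2 (vnil Nat))) (vcons Nat 1 4 (vcons Nat 0 2 (vnil Nat)))


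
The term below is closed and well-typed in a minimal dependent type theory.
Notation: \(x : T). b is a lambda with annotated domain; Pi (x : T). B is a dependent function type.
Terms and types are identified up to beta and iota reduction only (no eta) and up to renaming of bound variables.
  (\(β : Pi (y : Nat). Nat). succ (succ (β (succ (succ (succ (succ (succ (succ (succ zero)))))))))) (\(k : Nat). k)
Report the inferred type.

the term's type:
  Nat


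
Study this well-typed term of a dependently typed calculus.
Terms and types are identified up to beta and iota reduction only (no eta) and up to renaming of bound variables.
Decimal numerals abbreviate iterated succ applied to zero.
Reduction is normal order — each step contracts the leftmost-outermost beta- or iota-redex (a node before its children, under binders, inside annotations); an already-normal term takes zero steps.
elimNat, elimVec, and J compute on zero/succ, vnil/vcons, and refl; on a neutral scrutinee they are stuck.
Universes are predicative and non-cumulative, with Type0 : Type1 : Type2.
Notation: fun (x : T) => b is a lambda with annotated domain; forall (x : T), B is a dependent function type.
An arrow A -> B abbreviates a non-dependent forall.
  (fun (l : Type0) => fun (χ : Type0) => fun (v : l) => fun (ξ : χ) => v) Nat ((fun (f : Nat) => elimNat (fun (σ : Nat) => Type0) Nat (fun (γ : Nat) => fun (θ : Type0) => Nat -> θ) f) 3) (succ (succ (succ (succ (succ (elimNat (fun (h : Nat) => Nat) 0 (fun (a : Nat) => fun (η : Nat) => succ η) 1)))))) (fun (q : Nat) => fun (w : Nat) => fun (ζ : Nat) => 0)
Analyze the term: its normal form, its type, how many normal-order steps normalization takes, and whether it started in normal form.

resulting normal form:
  6
the term's type:
  Nat
steps to reach normal form (normal order): 8
started in normal form: no
first redex: a beta-redex
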